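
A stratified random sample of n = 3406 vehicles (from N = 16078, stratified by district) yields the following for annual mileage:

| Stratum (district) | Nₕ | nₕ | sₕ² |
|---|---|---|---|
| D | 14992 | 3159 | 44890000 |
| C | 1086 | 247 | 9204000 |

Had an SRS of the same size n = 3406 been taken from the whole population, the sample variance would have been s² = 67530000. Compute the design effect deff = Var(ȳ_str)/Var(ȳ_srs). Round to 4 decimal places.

0.6325

Var(ȳ_str) = Σ Wₕ²(1−fₕ)sₕ²/nₕ with Wₕ = Nₕ/16078:
  D: (14992/16078)²·(1−3159/14992)·44890000/3159 = 9751.9254
  C: (1086/16078)²·(1−247/1086)·9204000/247 = 131.34314
  → Var(ȳ_str) = 9883.2685.
Var(ȳ_srs) = (1 − 3406/16078)·67530000/3406 = 15626.627.
deff = 9883.2685 / 15626.627 = 0.6325.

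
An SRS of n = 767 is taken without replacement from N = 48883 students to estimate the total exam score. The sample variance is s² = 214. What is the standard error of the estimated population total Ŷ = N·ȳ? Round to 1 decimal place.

25617.3

Var(Ŷ) = N²·Var(ȳ) = N²·(1 − n/N)·s²/n.
f = 767/48883 = 0.01569053; Var(ȳ) = 0.98430947·214/767 = 0.27463133.
Var(Ŷ) = 48883² · 0.27463133 = 6.5624466 × 10^8.
SE(Ŷ) = √(6.5624466 × 10^8) = 25617.3.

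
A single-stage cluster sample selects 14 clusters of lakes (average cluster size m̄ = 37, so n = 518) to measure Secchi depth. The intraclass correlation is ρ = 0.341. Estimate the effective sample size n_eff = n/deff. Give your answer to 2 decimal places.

deff = 1 + (37 − 1)·0.341 = 1 + 12.276 = 13.276.
n_eff = 518 / 13.276 = 39.02.

39.02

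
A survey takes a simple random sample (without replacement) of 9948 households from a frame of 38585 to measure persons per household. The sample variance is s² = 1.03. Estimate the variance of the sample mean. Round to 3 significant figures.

7.68 × 10^-5

Under SRS without replacement, Var(ȳ) = (1 − f)·s²/n with f = n/N = 9948/38585 = 0.25782040.
Var(ȳ) = (1 − 0.25782040)·1.03/9948 = 0.74217960·1.035384 × 10^-4 = 7.6844088 × 10^-5.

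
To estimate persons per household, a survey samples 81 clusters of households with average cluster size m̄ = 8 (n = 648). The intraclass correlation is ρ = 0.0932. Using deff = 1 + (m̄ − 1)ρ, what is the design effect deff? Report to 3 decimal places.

deff = 1 + (8 − 1)·0.0932 = 1 + 0.6524 = 1.6524.

1.652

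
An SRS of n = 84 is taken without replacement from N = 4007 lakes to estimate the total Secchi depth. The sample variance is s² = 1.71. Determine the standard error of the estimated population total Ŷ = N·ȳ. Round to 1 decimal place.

565.7

Var(Ŷ) = N²·Var(ȳ) = N²·(1 − n/N)·s²/n.
f = 84/4007 = 0.02096331; Var(ȳ) = 0.97903669·1.71/84 = 0.01993039.
Var(Ŷ) = 4007² · 0.01993039 = 320003.32.
SE(Ŷ) = √(320003.32) = 565.7.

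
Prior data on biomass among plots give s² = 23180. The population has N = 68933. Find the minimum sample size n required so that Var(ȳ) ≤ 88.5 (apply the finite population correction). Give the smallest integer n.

261

Without fpc, n₀ = s²/D = 23180/88.5 = 261.9209.
With fpc, (1 − n/N)·s²/n ≤ D requires n ≥ n₀/(1 + n₀/N) = 261.9209/(1 + 261.9209/68933) = 260.9295.
Rounding up, n = 261.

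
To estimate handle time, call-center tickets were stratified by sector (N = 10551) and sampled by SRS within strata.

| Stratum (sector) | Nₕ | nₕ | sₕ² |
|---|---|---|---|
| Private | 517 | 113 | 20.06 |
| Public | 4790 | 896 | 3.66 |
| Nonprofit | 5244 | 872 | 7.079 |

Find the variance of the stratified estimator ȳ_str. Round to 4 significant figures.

0.002689

Var(ȳ_str) = Σₕ Wₕ²(1 − fₕ)sₕ²/nₕ with Wₕ = Nₕ/N, N = 10551.
Private: Wₕ = 0.04900009; term = 0.04900009²·(1 − 0.21856867)·20.06/113 = 3.3307125 × 10^-4.
Public: Wₕ = 0.45398540; term = 0.45398540²·(1 − 0.18705637)·3.66/896 = 6.8441149 × 10^-4.
Nonprofit: Wₕ = 0.49701450; term = 0.49701450²·(1 − 0.16628528)·7.079/872 = 0.0016719028.
Sum = 0.0026893855.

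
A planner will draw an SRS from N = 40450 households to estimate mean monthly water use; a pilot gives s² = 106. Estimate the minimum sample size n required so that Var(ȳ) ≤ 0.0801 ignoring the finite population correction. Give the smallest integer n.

1324

Without fpc, n₀ = s²/D = 106/0.0801 = 1323.3458.
Rounding up, n = 1324.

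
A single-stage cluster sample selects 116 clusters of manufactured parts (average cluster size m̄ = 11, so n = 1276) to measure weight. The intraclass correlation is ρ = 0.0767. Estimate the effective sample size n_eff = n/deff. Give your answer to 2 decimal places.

deff = 1 + (11 − 1)·0.0767 = 1 + 0.767 = 1.767.
n_eff = 1276 / 1.767 = 722.13.

722.13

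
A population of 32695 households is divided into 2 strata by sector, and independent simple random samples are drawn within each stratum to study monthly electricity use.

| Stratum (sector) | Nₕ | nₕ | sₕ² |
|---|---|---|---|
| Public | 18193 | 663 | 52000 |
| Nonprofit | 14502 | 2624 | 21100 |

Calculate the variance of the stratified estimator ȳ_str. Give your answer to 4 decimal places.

Var(ȳ_str) = Σₕ Wₕ²(1 − fₕ)sₕ²/nₕ with Wₕ = Nₕ/N, N = 32695.
Public: Wₕ = 0.55644594; term = 0.55644594²·(1 − 0.03644259)·52000/663 = 23.399866.
Nonprofit: Wₕ = 0.44355406; term = 0.44355406²·(1 − 0.18094056)·21100/2624 = 1.2957677.
Sum = 24.695634.

24.6956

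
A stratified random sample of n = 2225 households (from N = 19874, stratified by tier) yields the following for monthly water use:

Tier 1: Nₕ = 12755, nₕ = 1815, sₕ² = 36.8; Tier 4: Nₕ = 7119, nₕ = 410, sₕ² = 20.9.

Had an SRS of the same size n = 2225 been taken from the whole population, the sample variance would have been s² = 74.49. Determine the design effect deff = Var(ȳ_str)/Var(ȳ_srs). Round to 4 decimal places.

0.4483

Var(ȳ_str) = Σ Wₕ²(1−fₕ)sₕ²/nₕ with Wₕ = Nₕ/19874:
  Tier 1: (12755/19874)²·(1−1815/12755)·36.8/1815 = 0.0071630569
  Tier 4: (7119/19874)²·(1−410/7119)·20.9/410 = 0.0061640853
  → Var(ȳ_str) = 0.013327142.
Var(ȳ_srs) = (1 − 2225/19874)·74.49/2225 = 0.029730539.
deff = 0.013327142 / 0.029730539 = 0.4483.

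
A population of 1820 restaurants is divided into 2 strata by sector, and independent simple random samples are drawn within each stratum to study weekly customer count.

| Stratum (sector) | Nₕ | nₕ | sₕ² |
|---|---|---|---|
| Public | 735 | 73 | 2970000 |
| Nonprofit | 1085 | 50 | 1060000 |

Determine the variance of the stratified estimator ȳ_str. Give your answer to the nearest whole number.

Var(ȳ_str) = Σₕ Wₕ²(1 − fₕ)sₕ²/nₕ with Wₕ = Nₕ/N, N = 1820.
Public: Wₕ = 0.40384615; term = 0.40384615²·(1 − 0.09931973)·2970000/73 = 5976.3516.
Nonprofit: Wₕ = 0.59615385; term = 0.59615385²·(1 − 0.04608295)·1060000/50 = 7187.257.
Sum = 13163.609.

13164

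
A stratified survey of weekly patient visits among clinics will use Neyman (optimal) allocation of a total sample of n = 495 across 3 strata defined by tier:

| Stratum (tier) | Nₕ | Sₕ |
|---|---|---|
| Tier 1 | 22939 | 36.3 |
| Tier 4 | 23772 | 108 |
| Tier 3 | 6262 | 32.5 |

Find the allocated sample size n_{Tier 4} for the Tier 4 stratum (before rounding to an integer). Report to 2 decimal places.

352.66

Neyman allocation: nₕ = n·NₕSₕ / Σⱼ NⱼSⱼ.
Σ NⱼSⱼ = 22939·36.3 + 23772·108 + 6262·32.5 = 3.6035767 × 10^6.
n_{Tier 4} = 495·23772·108 / (3.6035767 × 10^6) = 352.66.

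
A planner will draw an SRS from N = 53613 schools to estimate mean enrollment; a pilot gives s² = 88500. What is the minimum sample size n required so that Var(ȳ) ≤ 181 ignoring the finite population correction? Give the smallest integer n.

Without fpc, n₀ = s²/D = 88500/181 = 488.9503.
Rounding up, n = 489.

489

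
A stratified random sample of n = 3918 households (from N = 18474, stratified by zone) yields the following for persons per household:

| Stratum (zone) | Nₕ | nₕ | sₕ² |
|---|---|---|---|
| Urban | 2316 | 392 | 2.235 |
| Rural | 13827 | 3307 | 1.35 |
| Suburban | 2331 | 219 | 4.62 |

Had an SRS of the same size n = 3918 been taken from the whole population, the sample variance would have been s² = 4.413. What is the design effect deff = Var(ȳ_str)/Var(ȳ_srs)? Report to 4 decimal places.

0.6228

Var(ȳ_str) = Σ Wₕ²(1−fₕ)sₕ²/nₕ with Wₕ = Nₕ/18474:
  Urban: (2316/18474)²·(1−392/2316)·2.235/392 = 7.4441172 × 10^-5
  Rural: (13827/18474)²·(1−3307/13827)·1.35/3307 = 1.7398884 × 10^-4
  Suburban: (2331/18474)²·(1−219/2331)·4.62/219 = 3.0430716 × 10^-4
  → Var(ȳ_str) = 5.5273717 × 10^-4.
Var(ȳ_srs) = (1 − 3918/18474)·4.413/3918 = 8.8746371 × 10^-4.
deff = (5.5273717 × 10^-4) / (8.8746371 × 10^-4) = 0.6228.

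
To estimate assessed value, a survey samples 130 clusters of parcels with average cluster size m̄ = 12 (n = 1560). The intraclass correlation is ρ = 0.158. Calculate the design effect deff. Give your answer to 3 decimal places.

2.738

deff = 1 + (12 − 1)·0.158 = 1 + 1.738 = 2.738.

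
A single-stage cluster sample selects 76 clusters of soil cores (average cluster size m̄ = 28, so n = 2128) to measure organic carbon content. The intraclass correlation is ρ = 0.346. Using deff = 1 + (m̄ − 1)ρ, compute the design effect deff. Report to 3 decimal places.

10.342

deff = 1 + (28 − 1)·0.346 = 1 + 9.342 = 10.342.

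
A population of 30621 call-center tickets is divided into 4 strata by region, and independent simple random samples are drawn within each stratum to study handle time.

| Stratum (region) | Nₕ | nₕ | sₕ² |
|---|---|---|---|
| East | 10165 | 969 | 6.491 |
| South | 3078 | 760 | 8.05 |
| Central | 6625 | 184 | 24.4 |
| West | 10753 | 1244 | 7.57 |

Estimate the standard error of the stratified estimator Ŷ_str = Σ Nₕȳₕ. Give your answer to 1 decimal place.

Var(Ŷ_str) = Σₕ Nₕ²(1 − fₕ)sₕ²/nₕ.
East: 10165²·(1 − 969/10165)·6.491/969 = 626172.77.
South: 3078²·(1 − 760/3078)·8.05/760 = 75572.595.
Central: 6625²·(1 − 184/6625)·24.4/184 = 5.6586285 × 10^6.
West: 10753²·(1 − 1244/10753)·7.57/1244 = 622214.31.
Sum = 6.9825882 × 10^6.
SE = √(6.9825882 × 10^6) = 2642.5.

2642.5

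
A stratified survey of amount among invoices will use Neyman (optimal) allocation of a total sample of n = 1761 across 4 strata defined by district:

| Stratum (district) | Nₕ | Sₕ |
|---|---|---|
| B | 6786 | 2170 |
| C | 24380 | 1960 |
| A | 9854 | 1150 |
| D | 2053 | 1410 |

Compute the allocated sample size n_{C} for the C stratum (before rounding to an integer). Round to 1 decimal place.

1096.6

Neyman allocation: nₕ = n·NₕSₕ / Σⱼ NⱼSⱼ.
Σ NⱼSⱼ = 6786·2170 + 24380·1960 + 9854·1150 + 2053·1410 = 7.673725 × 10^7.
n_{C} = 1761·24380·1960 / (7.673725 × 10^7) = 1096.6.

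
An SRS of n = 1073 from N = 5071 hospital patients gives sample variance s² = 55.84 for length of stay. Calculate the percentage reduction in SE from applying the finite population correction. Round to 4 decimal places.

f = n/N = 1073/5071 = 0.21159535.
SE_no-fpc = √(s²/n) = 0.22812498; SE_fpc = √((1−f)s²/n) = 0.20255708.
Ratio = √(1−f) = 0.88792154. Reduction = 100·(1 − 0.88792154) = 11.2078%.

11.2078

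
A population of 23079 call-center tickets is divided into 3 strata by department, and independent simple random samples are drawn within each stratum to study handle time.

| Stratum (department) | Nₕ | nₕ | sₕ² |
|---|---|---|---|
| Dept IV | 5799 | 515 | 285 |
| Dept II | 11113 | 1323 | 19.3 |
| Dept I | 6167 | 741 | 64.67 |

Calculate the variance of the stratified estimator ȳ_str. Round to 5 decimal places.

0.04030

Var(ȳ_str) = Σₕ Wₕ²(1 − fₕ)sₕ²/nₕ with Wₕ = Nₕ/N, N = 23079.
Dept IV: Wₕ = 0.25126739; term = 0.25126739²·(1 − 0.08880842)·285/515 = 0.031836079.
Dept II: Wₕ = 0.48152000; term = 0.48152000²·(1 − 0.11904976)·19.3/1323 = 0.002979734.
Dept I: Wₕ = 0.26721262; term = 0.26721262²·(1 − 0.12015567)·64.67/741 = 0.0054828254.
Sum = 0.040298638.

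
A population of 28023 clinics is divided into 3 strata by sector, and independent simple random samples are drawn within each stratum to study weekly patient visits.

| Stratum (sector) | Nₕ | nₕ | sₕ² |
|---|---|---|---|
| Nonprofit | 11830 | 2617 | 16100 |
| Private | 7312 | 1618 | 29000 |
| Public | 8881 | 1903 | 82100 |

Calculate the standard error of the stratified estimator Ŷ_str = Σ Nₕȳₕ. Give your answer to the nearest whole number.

Var(Ŷ_str) = Σₕ Nₕ²(1 − fₕ)sₕ²/nₕ.
Nonprofit: 11830²·(1 − 2617/11830)·16100/2617 = 6.7051418 × 10^8.
Private: 7312²·(1 − 1618/7312)·29000/1618 = 7.4623072 × 10^8.
Public: 8881²·(1 − 1903/8881)·82100/1903 = 2.6736047 × 10^9.
Sum = 4.0903496 × 10^9.
SE = √(4.0903496 × 10^9) = 63956.

63956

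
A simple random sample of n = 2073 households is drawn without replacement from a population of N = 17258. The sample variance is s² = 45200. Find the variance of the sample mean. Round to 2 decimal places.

19.19

Under SRS without replacement, Var(ȳ) = (1 − f)·s²/n with f = n/N = 2073/17258 = 0.12011821.
Var(ȳ) = (1 − 0.12011821)·45200/2073 = 0.87988179·21.804149 = 19.185073.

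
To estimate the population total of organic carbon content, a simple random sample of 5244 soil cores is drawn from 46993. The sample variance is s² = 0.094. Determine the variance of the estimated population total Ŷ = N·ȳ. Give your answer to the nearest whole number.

Var(Ŷ) = N²·Var(ȳ) = N²·(1 − n/N)·s²/n.
f = 5244/46993 = 0.11159109; Var(ȳ) = 0.88840891·0.094/5244 = 1.592495 × 10^-5.
Var(Ŷ) = 46993² · (1.592495 × 10^-5) = 35167.737.

35168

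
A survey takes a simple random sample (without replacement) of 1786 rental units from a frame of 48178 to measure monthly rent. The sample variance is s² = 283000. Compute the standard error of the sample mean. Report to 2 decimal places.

12.35

Under SRS without replacement, Var(ȳ) = (1 − f)·s²/n with f = n/N = 1786/48178 = 0.03707086.
Var(ȳ) = (1 − 0.03707086)·283000/1786 = 0.96292914·158.45465 = 152.5806.
SE(ȳ) = √(152.5806) = 12.35.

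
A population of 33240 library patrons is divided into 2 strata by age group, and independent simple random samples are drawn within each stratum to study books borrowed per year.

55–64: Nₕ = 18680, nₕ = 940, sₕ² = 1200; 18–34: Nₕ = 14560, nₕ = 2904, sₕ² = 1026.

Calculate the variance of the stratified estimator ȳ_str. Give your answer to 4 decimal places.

0.4371

Var(ȳ_str) = Σₕ Wₕ²(1 − fₕ)sₕ²/nₕ with Wₕ = Nₕ/N, N = 33240.
55–64: Wₕ = 0.56197353; term = 0.56197353²·(1 − 0.05032120)·1200/940 = 0.38287927.
18–34: Wₕ = 0.43802647; term = 0.43802647²·(1 − 0.19945055)·1026/2904 = 0.054267477.
Sum = 0.43714675.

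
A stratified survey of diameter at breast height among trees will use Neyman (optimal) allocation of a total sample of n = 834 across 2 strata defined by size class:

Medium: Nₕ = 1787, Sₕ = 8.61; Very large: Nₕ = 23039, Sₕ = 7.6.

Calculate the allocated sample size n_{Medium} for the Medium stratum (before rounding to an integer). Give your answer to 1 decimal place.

67.4

Neyman allocation: nₕ = n·NₕSₕ / Σⱼ NⱼSⱼ.
Σ NⱼSⱼ = 1787·8.61 + 23039·7.6 = 190482.47.
n_{Medium} = 834·1787·8.61 / 190482.47 = 67.4.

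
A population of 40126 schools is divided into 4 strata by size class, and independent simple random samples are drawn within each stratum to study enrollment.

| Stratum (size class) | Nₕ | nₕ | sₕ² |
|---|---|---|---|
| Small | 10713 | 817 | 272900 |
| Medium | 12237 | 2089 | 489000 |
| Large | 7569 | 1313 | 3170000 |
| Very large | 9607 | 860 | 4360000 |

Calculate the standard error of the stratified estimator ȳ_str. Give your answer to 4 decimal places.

19.3816

Var(ȳ_str) = Σₕ Wₕ²(1 − fₕ)sₕ²/nₕ with Wₕ = Nₕ/N, N = 40126.
Small: Wₕ = 0.26698400; term = 0.26698400²·(1 − 0.07626248)·272900/817 = 21.993813.
Medium: Wₕ = 0.30496436; term = 0.30496436²·(1 − 0.17071178)·489000/2089 = 18.054028.
Large: Wₕ = 0.18863081; term = 0.18863081²·(1 − 0.17347074)·3170000/1313 = 71.00322.
Very large: Wₕ = 0.23942082; term = 0.23942082²·(1 − 0.08951806)·4360000/860 = 264.59597.
Sum = 375.64703.
SE = √(375.64703) = 19.3816.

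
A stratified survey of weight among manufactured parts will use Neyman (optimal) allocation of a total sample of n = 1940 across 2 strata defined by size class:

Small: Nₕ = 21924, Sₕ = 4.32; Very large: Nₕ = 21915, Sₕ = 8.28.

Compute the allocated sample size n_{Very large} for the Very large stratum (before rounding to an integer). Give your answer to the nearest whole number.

1275

Neyman allocation: nₕ = n·NₕSₕ / Σⱼ NⱼSⱼ.
Σ NⱼSⱼ = 21924·4.32 + 21915·8.28 = 276167.88.
n_{Very large} = 1940·21915·8.28 / 276167.88 = 1275.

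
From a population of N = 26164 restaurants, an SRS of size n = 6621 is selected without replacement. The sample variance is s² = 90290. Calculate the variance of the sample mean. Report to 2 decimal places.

10.19

Under SRS without replacement, Var(ȳ) = (1 − f)·s²/n with f = n/N = 6621/26164 = 0.25305764.
Var(ȳ) = (1 − 0.25305764)·90290/6621 = 0.74694236·13.636913 = 10.185988.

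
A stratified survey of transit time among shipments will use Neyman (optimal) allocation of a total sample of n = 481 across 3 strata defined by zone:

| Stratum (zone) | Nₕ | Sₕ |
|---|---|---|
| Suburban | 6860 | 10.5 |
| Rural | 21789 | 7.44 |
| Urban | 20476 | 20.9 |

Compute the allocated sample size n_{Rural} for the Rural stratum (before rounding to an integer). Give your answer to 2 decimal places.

Neyman allocation: nₕ = n·NₕSₕ / Σⱼ NⱼSⱼ.
Σ NⱼSⱼ = 6860·10.5 + 21789·7.44 + 20476·20.9 = 662088.56.
n_{Rural} = 481·21789·7.44 / 662088.56 = 117.77.

117.77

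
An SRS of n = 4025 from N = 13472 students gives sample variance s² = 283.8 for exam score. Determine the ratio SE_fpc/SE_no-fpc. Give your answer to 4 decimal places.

f = n/N = 4025/13472 = 0.29876781.
SE_no-fpc = √(s²/n) = 0.2655359; SE_fpc = √((1−f)s²/n) = 0.22235872.
Ratio = √(1−f) = 0.83739607.

0.8374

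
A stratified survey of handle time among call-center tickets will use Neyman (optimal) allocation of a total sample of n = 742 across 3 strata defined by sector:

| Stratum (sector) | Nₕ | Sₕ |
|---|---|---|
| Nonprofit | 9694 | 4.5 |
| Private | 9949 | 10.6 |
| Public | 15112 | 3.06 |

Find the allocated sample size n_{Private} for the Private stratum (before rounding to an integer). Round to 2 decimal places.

400.62

Neyman allocation: nₕ = n·NₕSₕ / Σⱼ NⱼSⱼ.
Σ NⱼSⱼ = 9694·4.5 + 9949·10.6 + 15112·3.06 = 195325.12.
n_{Private} = 742·9949·10.6 / 195325.12 = 400.62.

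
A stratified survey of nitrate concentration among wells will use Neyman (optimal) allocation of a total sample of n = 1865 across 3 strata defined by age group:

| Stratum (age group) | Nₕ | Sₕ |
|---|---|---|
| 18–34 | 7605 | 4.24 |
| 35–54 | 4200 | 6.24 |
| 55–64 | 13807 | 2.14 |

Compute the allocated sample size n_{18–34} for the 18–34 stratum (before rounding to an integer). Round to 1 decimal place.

Neyman allocation: nₕ = n·NₕSₕ / Σⱼ NⱼSⱼ.
Σ NⱼSⱼ = 7605·4.24 + 4200·6.24 + 13807·2.14 = 88000.18.
n_{18–34} = 1865·7605·4.24 / 88000.18 = 683.4.

683.4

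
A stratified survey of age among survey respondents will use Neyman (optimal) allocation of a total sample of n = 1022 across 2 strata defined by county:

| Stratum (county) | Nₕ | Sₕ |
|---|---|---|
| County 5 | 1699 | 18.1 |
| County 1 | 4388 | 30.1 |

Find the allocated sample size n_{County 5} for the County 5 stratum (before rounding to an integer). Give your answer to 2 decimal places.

193.01

Neyman allocation: nₕ = n·NₕSₕ / Σⱼ NⱼSⱼ.
Σ NⱼSⱼ = 1699·18.1 + 4388·30.1 = 162830.7.
n_{County 5} = 1022·1699·18.1 / 162830.7 = 193.01.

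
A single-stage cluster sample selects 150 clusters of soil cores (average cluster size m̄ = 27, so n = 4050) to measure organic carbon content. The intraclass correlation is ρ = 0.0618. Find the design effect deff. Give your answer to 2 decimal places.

2.61

deff = 1 + (27 − 1)·0.0618 = 1 + 1.6068 = 2.6068.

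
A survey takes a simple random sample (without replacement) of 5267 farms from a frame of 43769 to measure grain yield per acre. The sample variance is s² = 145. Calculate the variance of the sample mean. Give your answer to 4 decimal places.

Under SRS without replacement, Var(ȳ) = (1 − f)·s²/n with f = n/N = 5267/43769 = 0.12033631.
Var(ȳ) = (1 − 0.12033631)·145/5267 = 0.87966369·0.027529903 = 0.024217056.

0.0242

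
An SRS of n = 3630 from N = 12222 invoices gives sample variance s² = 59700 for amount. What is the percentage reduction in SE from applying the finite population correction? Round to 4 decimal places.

f = n/N = 3630/12222 = 0.29700540.
SE_no-fpc = √(s²/n) = 4.0554015; SE_fpc = √((1−f)s²/n) = 3.4002422.
Ratio = √(1−f) = 0.83844773. Reduction = 100·(1 − 0.83844773) = 16.1552%.

16.1552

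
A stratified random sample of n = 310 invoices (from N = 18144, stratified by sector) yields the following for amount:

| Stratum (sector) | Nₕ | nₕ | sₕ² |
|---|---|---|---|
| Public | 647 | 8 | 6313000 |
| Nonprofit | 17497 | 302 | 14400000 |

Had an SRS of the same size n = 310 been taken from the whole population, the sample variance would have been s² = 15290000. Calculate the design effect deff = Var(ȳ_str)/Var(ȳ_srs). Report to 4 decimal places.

Var(ȳ_str) = Σ Wₕ²(1−fₕ)sₕ²/nₕ with Wₕ = Nₕ/18144:
  Public: (647/18144)²·(1−8/647)·6313000/8 = 991.02559
  Nonprofit: (17497/18144)²·(1−302/17497)·14400000/302 = 43576.791
  → Var(ȳ_str) = 44567.817.
Var(ȳ_srs) = (1 − 310/18144)·15290000/310 = 48479.878.
deff = 44567.817 / 48479.878 = 0.9193.

0.9193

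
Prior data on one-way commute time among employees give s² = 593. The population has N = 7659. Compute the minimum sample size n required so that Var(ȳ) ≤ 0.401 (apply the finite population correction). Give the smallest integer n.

1240

Without fpc, n₀ = s²/D = 593/0.401 = 1478.8030.
With fpc, (1 − n/N)·s²/n ≤ D requires n ≥ n₀/(1 + n₀/N) = 1478.8030/(1 + 1478.8030/7659) = 1239.4831.
Rounding up, n = 1240.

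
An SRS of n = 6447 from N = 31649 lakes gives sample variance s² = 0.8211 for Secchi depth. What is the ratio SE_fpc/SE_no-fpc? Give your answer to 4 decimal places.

f = n/N = 6447/31649 = 0.20370312.
SE_no-fpc = √(s²/n) = 0.011285458; SE_fpc = √((1−f)s²/n) = 0.010070631.
Ratio = √(1−f) = 0.89235468.

0.8924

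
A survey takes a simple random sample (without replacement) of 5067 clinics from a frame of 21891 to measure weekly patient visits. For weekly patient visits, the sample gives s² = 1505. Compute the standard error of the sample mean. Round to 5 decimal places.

0.47778

Under SRS without replacement, Var(ȳ) = (1 − f)·s²/n with f = n/N = 5067/21891 = 0.23146499.
Var(ȳ) = (1 − 0.23146499)·1505/5067 = 0.76853501·0.29701993 = 0.22827022.
SE(ȳ) = √(0.22827022) = 0.47778.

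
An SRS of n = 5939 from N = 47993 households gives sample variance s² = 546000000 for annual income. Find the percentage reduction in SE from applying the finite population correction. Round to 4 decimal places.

f = n/N = 5939/47993 = 0.12374721.
SE_no-fpc = √(s²/n) = 303.2073; SE_fpc = √((1−f)s²/n) = 283.82743.
Ratio = √(1−f) = 0.93608375. Reduction = 100·(1 − 0.93608375) = 6.3916%.

6.3916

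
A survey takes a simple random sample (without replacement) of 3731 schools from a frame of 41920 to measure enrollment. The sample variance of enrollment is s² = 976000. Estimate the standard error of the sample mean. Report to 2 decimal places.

Under SRS without replacement, Var(ȳ) = (1 − f)·s²/n with f = n/N = 3731/41920 = 0.08900286.
Var(ȳ) = (1 − 0.08900286)·976000/3731 = 0.91099714·261.59207 = 238.30962.
SE(ȳ) = √(238.30962) = 15.44.

15.44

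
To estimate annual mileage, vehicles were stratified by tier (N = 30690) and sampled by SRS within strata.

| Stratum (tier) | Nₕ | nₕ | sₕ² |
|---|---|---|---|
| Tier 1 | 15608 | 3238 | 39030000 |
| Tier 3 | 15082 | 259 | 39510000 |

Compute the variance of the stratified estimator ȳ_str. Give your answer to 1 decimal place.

Var(ȳ_str) = Σₕ Wₕ²(1 − fₕ)sₕ²/nₕ with Wₕ = Nₕ/N, N = 30690.
Tier 1: Wₕ = 0.50856957; term = 0.50856957²·(1 − 0.20745771)·39030000/3238 = 2470.8415.
Tier 3: Wₕ = 0.49143043; term = 0.49143043²·(1 − 0.01717279)·39510000/259 = 36208.333.
Sum = 38679.175.

38679.2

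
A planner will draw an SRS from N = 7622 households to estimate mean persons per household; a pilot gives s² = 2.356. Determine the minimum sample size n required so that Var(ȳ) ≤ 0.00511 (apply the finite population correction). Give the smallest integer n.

435

Without fpc, n₀ = s²/D = 2.356/0.00511 = 461.0568.
With fpc, (1 − n/N)·s²/n ≤ D requires n ≥ n₀/(1 + n₀/N) = 461.0568/(1 + 461.0568/7622) = 434.7582.
Rounding up, n = 435.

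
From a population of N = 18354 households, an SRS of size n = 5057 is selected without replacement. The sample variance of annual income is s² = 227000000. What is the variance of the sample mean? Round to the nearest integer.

Under SRS without replacement, Var(ȳ) = (1 − f)·s²/n with f = n/N = 5057/18354 = 0.27552577.
Var(ȳ) = (1 − 0.27552577)·227000000/5057 = 0.72447423·44888.274 = 32520.397.

32520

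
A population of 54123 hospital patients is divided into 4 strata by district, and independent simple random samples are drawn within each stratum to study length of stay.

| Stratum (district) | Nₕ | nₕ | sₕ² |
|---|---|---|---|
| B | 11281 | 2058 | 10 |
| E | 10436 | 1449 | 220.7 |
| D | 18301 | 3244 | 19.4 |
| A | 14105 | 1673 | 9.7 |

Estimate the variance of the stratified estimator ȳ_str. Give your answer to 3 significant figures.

Var(ȳ_str) = Σₕ Wₕ²(1 − fₕ)sₕ²/nₕ with Wₕ = Nₕ/N, N = 54123.
B: Wₕ = 0.20843264; term = 0.20843264²·(1 − 0.18243064)·10/2058 = 1.7258805 × 10^-4.
E: Wₕ = 0.19282006; term = 0.19282006²·(1 − 0.13884630)·220.7/1449 = 0.0048766214.
D: Wₕ = 0.33813721; term = 0.33813721²·(1 − 0.17725807)·19.4/3244 = 5.6256205 × 10^-4.
A: Wₕ = 0.26061009; term = 0.26061009²·(1 − 0.11861042)·9.7/1673 = 3.4707726 × 10^-4.
Sum = 0.0059588488.

0.00596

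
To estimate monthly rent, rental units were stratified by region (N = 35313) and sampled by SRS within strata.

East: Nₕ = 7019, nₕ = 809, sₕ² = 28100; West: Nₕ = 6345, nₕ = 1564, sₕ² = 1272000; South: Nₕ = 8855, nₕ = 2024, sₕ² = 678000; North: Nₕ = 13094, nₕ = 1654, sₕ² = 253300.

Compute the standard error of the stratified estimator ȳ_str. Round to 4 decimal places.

Var(ȳ_str) = Σₕ Wₕ²(1 − fₕ)sₕ²/nₕ with Wₕ = Nₕ/N, N = 35313.
East: Wₕ = 0.19876533; term = 0.19876533²·(1 − 0.11525858)·28100/809 = 1.2141027.
West: Wₕ = 0.17967887; term = 0.17967887²·(1 − 0.24649330)·1272000/1564 = 19.784793.
South: Wₕ = 0.25075751; term = 0.25075751²·(1 − 0.22857143)·678000/2024 = 16.248857.
North: Wₕ = 0.37079829; term = 0.37079829²·(1 − 0.12631740)·253300/1654 = 18.396229.
Sum = 55.643982.
SE = √(55.643982) = 7.4595.

7.4595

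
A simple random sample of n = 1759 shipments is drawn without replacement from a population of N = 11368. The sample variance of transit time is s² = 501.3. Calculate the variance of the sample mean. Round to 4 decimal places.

0.2409

Under SRS without replacement, Var(ȳ) = (1 − f)·s²/n with f = n/N = 1759/11368 = 0.15473258.
Var(ȳ) = (1 − 0.15473258)·501.3/1759 = 0.84526742·0.28499147 = 0.24089401.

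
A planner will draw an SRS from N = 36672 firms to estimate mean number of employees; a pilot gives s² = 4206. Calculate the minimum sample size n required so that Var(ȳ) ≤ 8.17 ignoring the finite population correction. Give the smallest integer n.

515

Without fpc, n₀ = s²/D = 4206/8.17 = 514.8103.
Rounding up, n = 515.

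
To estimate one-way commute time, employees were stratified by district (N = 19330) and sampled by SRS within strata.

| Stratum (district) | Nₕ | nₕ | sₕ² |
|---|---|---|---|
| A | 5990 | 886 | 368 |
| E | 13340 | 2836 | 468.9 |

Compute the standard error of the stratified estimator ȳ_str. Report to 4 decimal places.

Var(ȳ_str) = Σₕ Wₕ²(1 − fₕ)sₕ²/nₕ with Wₕ = Nₕ/N, N = 19330.
A: Wₕ = 0.30988101; term = 0.30988101²·(1 − 0.14791319)·368/886 = 0.033985047.
E: Wₕ = 0.69011899; term = 0.69011899²·(1 − 0.21259370)·468.9/2836 = 0.062004162.
Sum = 0.095989209.
SE = √(0.095989209) = 0.3098.

0.3098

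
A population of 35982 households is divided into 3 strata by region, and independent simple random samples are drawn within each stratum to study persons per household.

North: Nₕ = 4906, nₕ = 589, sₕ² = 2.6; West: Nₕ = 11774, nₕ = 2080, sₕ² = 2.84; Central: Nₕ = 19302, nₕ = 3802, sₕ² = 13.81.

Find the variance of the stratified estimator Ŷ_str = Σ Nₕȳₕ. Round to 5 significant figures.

Var(Ŷ_str) = Σₕ Nₕ²(1 − fₕ)sₕ²/nₕ.
North: 4906²·(1 − 589/4906)·2.6/589 = 93490.535.
West: 11774²·(1 − 2080/11774)·2.84/2080 = 155841.12.
Central: 19302²·(1 − 3802/19302)·13.81/3802 = 1.0867148 × 10^6.
Sum = 1.3360465 × 10^6.

1.3360 × 10^6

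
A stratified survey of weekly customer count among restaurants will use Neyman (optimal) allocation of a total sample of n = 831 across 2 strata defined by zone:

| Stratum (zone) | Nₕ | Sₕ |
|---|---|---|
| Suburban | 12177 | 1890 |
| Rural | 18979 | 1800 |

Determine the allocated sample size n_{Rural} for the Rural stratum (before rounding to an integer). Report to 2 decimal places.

496.51

Neyman allocation: nₕ = n·NₕSₕ / Σⱼ NⱼSⱼ.
Σ NⱼSⱼ = 12177·1890 + 18979·1800 = 5.717673 × 10^7.
n_{Rural} = 831·18979·1800 / (5.717673 × 10^7) = 496.51.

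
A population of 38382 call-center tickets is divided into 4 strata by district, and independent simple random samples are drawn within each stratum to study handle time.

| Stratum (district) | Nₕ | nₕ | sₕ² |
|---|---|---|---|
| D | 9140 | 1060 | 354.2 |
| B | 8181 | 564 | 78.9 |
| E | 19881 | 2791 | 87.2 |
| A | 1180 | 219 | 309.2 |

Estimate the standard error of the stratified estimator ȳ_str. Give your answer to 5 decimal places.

Var(ȳ_str) = Σₕ Wₕ²(1 − fₕ)sₕ²/nₕ with Wₕ = Nₕ/N, N = 38382.
D: Wₕ = 0.23813246; term = 0.23813246²·(1 − 0.11597374)·354.2/1060 = 0.016751166.
B: Wₕ = 0.21314679; term = 0.21314679²·(1 − 0.06894023)·78.9/564 = 0.0059174289.
E: Wₕ = 0.51797718; term = 0.51797718²·(1 − 0.14038529)·87.2/2791 = 0.0072057922.
A: Wₕ = 0.03074358; term = 0.03074358²·(1 − 0.18559322)·309.2/219 = 0.0010867898.
Sum = 0.030961177.
SE = √(0.030961177) = 0.17596.

0.17596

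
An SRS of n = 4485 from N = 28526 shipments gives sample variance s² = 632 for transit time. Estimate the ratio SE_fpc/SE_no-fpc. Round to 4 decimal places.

f = n/N = 4485/28526 = 0.15722499.
SE_no-fpc = √(s²/n) = 0.37538535; SE_fpc = √((1−f)s²/n) = 0.34461418.
Ratio = √(1−f) = 0.91802778.

0.9180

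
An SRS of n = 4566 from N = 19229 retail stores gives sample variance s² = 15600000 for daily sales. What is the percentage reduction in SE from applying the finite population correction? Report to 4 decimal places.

f = n/N = 4566/19229 = 0.23745385.
SE_no-fpc = √(s²/n) = 58.451323; SE_fpc = √((1−f)s²/n) = 51.041968.
Ratio = √(1−f) = 0.87323889. Reduction = 100·(1 − 0.87323889) = 12.6761%.

12.6761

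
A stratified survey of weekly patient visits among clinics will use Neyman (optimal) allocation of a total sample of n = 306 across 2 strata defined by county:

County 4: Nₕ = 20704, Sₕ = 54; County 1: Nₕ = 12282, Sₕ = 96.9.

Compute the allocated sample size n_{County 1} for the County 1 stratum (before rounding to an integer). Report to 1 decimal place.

Neyman allocation: nₕ = n·NₕSₕ / Σⱼ NⱼSⱼ.
Σ NⱼSⱼ = 20704·54 + 12282·96.9 = 2.3081418 × 10^6.
n_{County 1} = 306·12282·96.9 / (2.3081418 × 10^6) = 157.8.

157.8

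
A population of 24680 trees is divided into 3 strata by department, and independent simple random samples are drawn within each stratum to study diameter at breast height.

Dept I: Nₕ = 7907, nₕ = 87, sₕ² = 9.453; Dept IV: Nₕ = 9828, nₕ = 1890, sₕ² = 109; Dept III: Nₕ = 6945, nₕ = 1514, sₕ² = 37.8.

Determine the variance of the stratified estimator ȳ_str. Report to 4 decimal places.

0.0200

Var(ȳ_str) = Σₕ Wₕ²(1 − fₕ)sₕ²/nₕ with Wₕ = Nₕ/N, N = 24680.
Dept I: Wₕ = 0.32038088; term = 0.32038088²·(1 − 0.01100291)·9.453/87 = 0.011030078.
Dept IV: Wₕ = 0.39821718; term = 0.39821718²·(1 − 0.19230769)·109/1890 = 0.0073867028.
Dept III: Wₕ = 0.28140194; term = 0.28140194²·(1 − 0.21799856)·37.8/1514 = 0.0015460647.
Sum = 0.019962846.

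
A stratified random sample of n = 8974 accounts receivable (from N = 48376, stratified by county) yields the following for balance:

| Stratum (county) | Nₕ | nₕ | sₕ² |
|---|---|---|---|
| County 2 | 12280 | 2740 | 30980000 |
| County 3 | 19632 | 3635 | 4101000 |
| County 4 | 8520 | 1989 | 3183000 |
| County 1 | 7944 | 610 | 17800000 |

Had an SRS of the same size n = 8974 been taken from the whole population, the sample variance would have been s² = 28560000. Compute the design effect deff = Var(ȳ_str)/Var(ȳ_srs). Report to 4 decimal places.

Var(ȳ_str) = Σ Wₕ²(1−fₕ)sₕ²/nₕ with Wₕ = Nₕ/48376:
  County 2: (12280/48376)²·(1−2740/12280)·30980000/2740 = 566.00163
  County 3: (19632/48376)²·(1−3635/19632)·4101000/3635 = 151.40093
  County 4: (8520/48376)²·(1−1989/8520)·3183000/1989 = 38.050575
  County 1: (7944/48376)²·(1−610/7944)·17800000/610 = 726.45781
  → Var(ȳ_str) = 1481.9109.
Var(ȳ_srs) = (1 − 8974/48376)·28560000/8974 = 2592.1519.
deff = 1481.9109 / 2592.1519 = 0.5717.

0.5717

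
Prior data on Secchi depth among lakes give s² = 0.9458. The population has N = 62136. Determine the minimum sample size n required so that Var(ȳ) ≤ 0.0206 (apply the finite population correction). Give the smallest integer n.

Without fpc, n₀ = s²/D = 0.9458/0.0206 = 45.9126.
With fpc, (1 − n/N)·s²/n ≤ D requires n ≥ n₀/(1 + n₀/N) = 45.9126/(1 + 45.9126/62136) = 45.8787.
Rounding up, n = 46.

46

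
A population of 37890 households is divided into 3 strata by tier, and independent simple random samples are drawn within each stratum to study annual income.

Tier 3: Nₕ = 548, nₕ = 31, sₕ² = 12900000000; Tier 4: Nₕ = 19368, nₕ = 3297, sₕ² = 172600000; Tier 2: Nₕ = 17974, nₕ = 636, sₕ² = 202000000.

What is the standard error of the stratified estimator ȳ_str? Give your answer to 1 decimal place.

Var(ȳ_str) = Σₕ Wₕ²(1 − fₕ)sₕ²/nₕ with Wₕ = Nₕ/N, N = 37890.
Tier 3: Wₕ = 0.01446292; term = 0.01446292²·(1 − 0.05656934)·12900000000/31 = 82120.183.
Tier 4: Wₕ = 0.51116390; term = 0.51116390²·(1 − 0.17022924)·172600000/3297 = 11350.116.
Tier 2: Wₕ = 0.47437319; term = 0.47437319²·(1 − 0.03538444)·202000000/636 = 68942.778.
Sum = 162413.08.
SE = √(162413.08) = 403.0.

403.0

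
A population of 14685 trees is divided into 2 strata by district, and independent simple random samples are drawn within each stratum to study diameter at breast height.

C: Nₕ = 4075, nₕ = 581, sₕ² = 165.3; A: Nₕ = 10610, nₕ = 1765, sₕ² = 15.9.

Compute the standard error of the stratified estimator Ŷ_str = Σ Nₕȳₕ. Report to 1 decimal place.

Var(Ŷ_str) = Σₕ Nₕ²(1 − fₕ)sₕ²/nₕ.
C: 4075²·(1 − 581/4075)·165.3/581 = 4.05086 × 10^6.
A: 10610²·(1 − 1765/10610)·15.9/1765 = 845406.6.
Sum = 4.8962666 × 10^6.
SE = √(4.8962666 × 10^6) = 2212.8.

2212.8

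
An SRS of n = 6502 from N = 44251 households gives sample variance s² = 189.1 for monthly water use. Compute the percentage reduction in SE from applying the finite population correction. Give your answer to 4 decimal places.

f = n/N = 6502/44251 = 0.14693453.
SE_no-fpc = √(s²/n) = 0.17053844; SE_fpc = √((1−f)s²/n) = 0.15751193.
Ratio = √(1−f) = 0.92361543. Reduction = 100·(1 − 0.92361543) = 7.6385%.

7.6385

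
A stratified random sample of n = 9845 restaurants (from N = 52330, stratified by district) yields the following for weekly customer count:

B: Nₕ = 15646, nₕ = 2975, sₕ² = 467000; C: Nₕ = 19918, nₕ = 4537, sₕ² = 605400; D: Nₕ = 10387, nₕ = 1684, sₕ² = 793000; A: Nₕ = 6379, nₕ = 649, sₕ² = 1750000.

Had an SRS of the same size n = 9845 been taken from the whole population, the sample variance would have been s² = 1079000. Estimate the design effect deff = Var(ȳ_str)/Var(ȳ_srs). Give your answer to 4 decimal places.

Var(ȳ_str) = Σ Wₕ²(1−fₕ)sₕ²/nₕ with Wₕ = Nₕ/52330:
  B: (15646/52330)²·(1−2975/15646)·467000/2975 = 11.364299
  C: (19918/52330)²·(1−4537/19918)·605400/4537 = 14.928029
  D: (10387/52330)²·(1−1684/10387)·793000/1684 = 15.544929
  A: (6379/52330)²·(1−649/6379)·1750000/649 = 35.99143
  → Var(ȳ_str) = 77.828687.
Var(ȳ_srs) = (1 − 9845/52330)·1079000/9845 = 88.979633.
deff = 77.828687 / 88.979633 = 0.8747.

0.8747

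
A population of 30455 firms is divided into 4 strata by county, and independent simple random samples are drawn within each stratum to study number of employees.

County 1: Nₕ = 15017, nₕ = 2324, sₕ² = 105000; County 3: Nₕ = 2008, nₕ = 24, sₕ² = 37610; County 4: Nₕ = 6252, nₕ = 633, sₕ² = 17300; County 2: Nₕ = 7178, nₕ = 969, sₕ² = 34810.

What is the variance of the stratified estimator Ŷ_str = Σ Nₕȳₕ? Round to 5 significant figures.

Var(Ŷ_str) = Σₕ Nₕ²(1 − fₕ)sₕ²/nₕ.
County 1: 15017²·(1 − 2324/15017)·105000/2324 = 8.6119329 × 10^9.
County 3: 2008²·(1 − 24/2008)·37610/24 = 6.2430594 × 10^9.
County 4: 6252²·(1 − 633/6252)·17300/633 = 9.6010868 × 10^8.
County 2: 7178²·(1 − 969/7178)·34810/969 = 1.6010517 × 10^9.
Sum = 1.7416153 × 10^10.

1.7416 × 10^10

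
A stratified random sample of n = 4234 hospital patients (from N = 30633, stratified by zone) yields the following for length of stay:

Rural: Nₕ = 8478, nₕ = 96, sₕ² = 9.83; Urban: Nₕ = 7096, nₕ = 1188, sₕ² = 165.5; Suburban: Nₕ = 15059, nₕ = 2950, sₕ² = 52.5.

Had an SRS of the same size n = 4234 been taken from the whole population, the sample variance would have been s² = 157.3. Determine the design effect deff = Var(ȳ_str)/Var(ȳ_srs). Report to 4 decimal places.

Var(ȳ_str) = Σ Wₕ²(1−fₕ)sₕ²/nₕ with Wₕ = Nₕ/30633:
  Rural: (8478/30633)²·(1−96/8478)·9.83/96 = 0.0077543302
  Urban: (7096/30633)²·(1−1188/7096)·165.5/1188 = 0.0062238138
  Suburban: (15059/30633)²·(1−2950/15059)·52.5/2950 = 0.0034582998
  → Var(ȳ_str) = 0.017436444.
Var(ȳ_srs) = (1 − 4234/30633)·157.3/4234 = 0.032016645.
deff = 0.017436444 / 0.032016645 = 0.5446.

0.5446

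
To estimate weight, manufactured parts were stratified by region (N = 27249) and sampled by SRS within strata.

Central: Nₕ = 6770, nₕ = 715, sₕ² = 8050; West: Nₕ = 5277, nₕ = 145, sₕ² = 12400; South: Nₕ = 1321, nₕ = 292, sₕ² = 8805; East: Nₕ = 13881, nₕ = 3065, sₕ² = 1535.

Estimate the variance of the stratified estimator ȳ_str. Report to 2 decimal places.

Var(ȳ_str) = Σₕ Wₕ²(1 − fₕ)sₕ²/nₕ with Wₕ = Nₕ/N, N = 27249.
Central: Wₕ = 0.24844948; term = 0.24844948²·(1 − 0.10561300)·8050/715 = 0.62157211.
West: Wₕ = 0.19365848; term = 0.19365848²·(1 − 0.02747773)·12400/145 = 3.1190784.
South: Wₕ = 0.04847884; term = 0.04847884²·(1 − 0.22104466)·8805/292 = 0.055203112.
East: Wₕ = 0.50941319; term = 0.50941319²·(1 − 0.22080542)·1535/3065 = 0.10126613.
Sum = 3.8971198.

3.90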